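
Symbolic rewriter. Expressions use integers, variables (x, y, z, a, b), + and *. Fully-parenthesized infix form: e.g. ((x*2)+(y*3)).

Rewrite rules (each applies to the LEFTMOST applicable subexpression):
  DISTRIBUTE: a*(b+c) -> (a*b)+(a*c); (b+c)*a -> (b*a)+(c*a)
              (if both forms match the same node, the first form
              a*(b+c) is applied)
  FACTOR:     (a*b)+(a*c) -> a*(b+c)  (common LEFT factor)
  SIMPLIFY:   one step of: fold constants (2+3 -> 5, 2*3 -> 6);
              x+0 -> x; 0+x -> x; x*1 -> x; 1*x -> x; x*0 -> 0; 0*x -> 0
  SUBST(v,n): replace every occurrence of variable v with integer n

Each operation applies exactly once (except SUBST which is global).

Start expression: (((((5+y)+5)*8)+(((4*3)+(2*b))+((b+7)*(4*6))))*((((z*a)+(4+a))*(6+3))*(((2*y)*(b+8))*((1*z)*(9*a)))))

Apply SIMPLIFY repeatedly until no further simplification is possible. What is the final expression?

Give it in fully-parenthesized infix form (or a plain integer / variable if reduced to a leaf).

Answer: (((((5+y)+5)*8)+((12+(2*b))+((b+7)*24)))*((((z*a)+(4+a))*9)*(((2*y)*(b+8))*(z*(9*a)))))

Derivation:
Start: (((((5+y)+5)*8)+(((4*3)+(2*b))+((b+7)*(4*6))))*((((z*a)+(4+a))*(6+3))*(((2*y)*(b+8))*((1*z)*(9*a)))))
Step 1: at LRLL: (4*3) -> 12; overall: (((((5+y)+5)*8)+(((4*3)+(2*b))+((b+7)*(4*6))))*((((z*a)+(4+a))*(6+3))*(((2*y)*(b+8))*((1*z)*(9*a))))) -> (((((5+y)+5)*8)+((12+(2*b))+((b+7)*(4*6))))*((((z*a)+(4+a))*(6+3))*(((2*y)*(b+8))*((1*z)*(9*a)))))
Step 2: at LRRR: (4*6) -> 24; overall: (((((5+y)+5)*8)+((12+(2*b))+((b+7)*(4*6))))*((((z*a)+(4+a))*(6+3))*(((2*y)*(b+8))*((1*z)*(9*a))))) -> (((((5+y)+5)*8)+((12+(2*b))+((b+7)*24)))*((((z*a)+(4+a))*(6+3))*(((2*y)*(b+8))*((1*z)*(9*a)))))
Step 3: at RLR: (6+3) -> 9; overall: (((((5+y)+5)*8)+((12+(2*b))+((b+7)*24)))*((((z*a)+(4+a))*(6+3))*(((2*y)*(b+8))*((1*z)*(9*a))))) -> (((((5+y)+5)*8)+((12+(2*b))+((b+7)*24)))*((((z*a)+(4+a))*9)*(((2*y)*(b+8))*((1*z)*(9*a)))))
Step 4: at RRRL: (1*z) -> z; overall: (((((5+y)+5)*8)+((12+(2*b))+((b+7)*24)))*((((z*a)+(4+a))*9)*(((2*y)*(b+8))*((1*z)*(9*a))))) -> (((((5+y)+5)*8)+((12+(2*b))+((b+7)*24)))*((((z*a)+(4+a))*9)*(((2*y)*(b+8))*(z*(9*a)))))
Fixed point: (((((5+y)+5)*8)+((12+(2*b))+((b+7)*24)))*((((z*a)+(4+a))*9)*(((2*y)*(b+8))*(z*(9*a)))))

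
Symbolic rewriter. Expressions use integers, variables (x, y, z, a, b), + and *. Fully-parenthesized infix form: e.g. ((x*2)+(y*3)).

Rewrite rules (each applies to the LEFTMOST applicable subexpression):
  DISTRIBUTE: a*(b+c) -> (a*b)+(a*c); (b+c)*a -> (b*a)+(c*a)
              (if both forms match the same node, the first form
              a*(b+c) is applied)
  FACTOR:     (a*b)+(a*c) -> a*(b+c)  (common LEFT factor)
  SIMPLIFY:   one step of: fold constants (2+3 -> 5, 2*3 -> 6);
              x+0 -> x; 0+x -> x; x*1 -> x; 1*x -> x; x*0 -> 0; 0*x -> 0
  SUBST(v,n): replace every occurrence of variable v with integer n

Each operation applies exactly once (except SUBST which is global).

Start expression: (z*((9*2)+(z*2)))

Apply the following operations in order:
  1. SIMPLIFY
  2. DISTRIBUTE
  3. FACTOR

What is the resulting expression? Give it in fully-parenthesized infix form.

Answer: (z*(18+(z*2)))

Derivation:
Start: (z*((9*2)+(z*2)))
Apply SIMPLIFY at RL (target: (9*2)): (z*((9*2)+(z*2))) -> (z*(18+(z*2)))
Apply DISTRIBUTE at root (target: (z*(18+(z*2)))): (z*(18+(z*2))) -> ((z*18)+(z*(z*2)))
Apply FACTOR at root (target: ((z*18)+(z*(z*2)))): ((z*18)+(z*(z*2))) -> (z*(18+(z*2)))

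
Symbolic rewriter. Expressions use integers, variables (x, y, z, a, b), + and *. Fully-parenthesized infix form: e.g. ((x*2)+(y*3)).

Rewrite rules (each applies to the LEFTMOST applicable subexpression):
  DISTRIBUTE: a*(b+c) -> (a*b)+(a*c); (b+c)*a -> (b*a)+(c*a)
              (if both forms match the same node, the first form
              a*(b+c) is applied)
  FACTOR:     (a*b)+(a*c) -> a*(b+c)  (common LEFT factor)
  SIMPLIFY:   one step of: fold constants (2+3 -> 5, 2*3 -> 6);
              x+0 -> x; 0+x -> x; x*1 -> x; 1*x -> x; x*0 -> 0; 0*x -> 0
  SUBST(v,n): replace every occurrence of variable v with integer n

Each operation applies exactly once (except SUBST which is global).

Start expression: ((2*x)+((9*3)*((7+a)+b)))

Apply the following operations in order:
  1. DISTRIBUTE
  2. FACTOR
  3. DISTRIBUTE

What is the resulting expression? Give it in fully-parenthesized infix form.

Start: ((2*x)+((9*3)*((7+a)+b)))
Apply DISTRIBUTE at R (target: ((9*3)*((7+a)+b))): ((2*x)+((9*3)*((7+a)+b))) -> ((2*x)+(((9*3)*(7+a))+((9*3)*b)))
Apply FACTOR at R (target: (((9*3)*(7+a))+((9*3)*b))): ((2*x)+(((9*3)*(7+a))+((9*3)*b))) -> ((2*x)+((9*3)*((7+a)+b)))
Apply DISTRIBUTE at R (target: ((9*3)*((7+a)+b))): ((2*x)+((9*3)*((7+a)+b))) -> ((2*x)+(((9*3)*(7+a))+((9*3)*b)))

Answer: ((2*x)+(((9*3)*(7+a))+((9*3)*b)))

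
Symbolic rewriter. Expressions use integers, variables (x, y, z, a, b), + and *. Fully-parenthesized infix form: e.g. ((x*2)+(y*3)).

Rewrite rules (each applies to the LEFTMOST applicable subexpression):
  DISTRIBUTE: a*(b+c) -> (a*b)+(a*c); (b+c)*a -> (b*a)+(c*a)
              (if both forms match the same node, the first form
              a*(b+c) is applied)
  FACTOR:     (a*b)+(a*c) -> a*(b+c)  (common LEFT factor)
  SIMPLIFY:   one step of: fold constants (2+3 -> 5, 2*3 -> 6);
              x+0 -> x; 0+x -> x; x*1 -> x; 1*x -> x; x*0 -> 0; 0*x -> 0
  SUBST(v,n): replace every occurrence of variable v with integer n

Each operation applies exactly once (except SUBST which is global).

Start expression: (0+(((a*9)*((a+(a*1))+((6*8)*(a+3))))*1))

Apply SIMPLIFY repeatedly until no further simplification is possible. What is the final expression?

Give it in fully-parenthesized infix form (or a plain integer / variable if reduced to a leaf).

Start: (0+(((a*9)*((a+(a*1))+((6*8)*(a+3))))*1))
Step 1: at root: (0+(((a*9)*((a+(a*1))+((6*8)*(a+3))))*1)) -> (((a*9)*((a+(a*1))+((6*8)*(a+3))))*1); overall: (0+(((a*9)*((a+(a*1))+((6*8)*(a+3))))*1)) -> (((a*9)*((a+(a*1))+((6*8)*(a+3))))*1)
Step 2: at root: (((a*9)*((a+(a*1))+((6*8)*(a+3))))*1) -> ((a*9)*((a+(a*1))+((6*8)*(a+3)))); overall: (((a*9)*((a+(a*1))+((6*8)*(a+3))))*1) -> ((a*9)*((a+(a*1))+((6*8)*(a+3))))
Step 3: at RLR: (a*1) -> a; overall: ((a*9)*((a+(a*1))+((6*8)*(a+3)))) -> ((a*9)*((a+a)+((6*8)*(a+3))))
Step 4: at RRL: (6*8) -> 48; overall: ((a*9)*((a+a)+((6*8)*(a+3)))) -> ((a*9)*((a+a)+(48*(a+3))))
Fixed point: ((a*9)*((a+a)+(48*(a+3))))

Answer: ((a*9)*((a+a)+(48*(a+3))))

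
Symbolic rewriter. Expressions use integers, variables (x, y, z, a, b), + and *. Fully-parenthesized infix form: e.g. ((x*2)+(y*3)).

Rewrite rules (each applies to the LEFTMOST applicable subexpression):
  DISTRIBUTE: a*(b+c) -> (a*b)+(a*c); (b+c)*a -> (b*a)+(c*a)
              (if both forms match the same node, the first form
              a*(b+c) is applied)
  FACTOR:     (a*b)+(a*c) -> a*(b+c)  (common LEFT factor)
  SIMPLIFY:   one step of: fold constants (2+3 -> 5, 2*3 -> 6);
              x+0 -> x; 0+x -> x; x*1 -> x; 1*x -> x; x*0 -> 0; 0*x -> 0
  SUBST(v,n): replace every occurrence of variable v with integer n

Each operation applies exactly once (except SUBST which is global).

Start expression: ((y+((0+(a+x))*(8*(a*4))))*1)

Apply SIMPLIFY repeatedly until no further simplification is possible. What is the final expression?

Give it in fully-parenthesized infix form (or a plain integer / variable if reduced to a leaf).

Start: ((y+((0+(a+x))*(8*(a*4))))*1)
Step 1: at root: ((y+((0+(a+x))*(8*(a*4))))*1) -> (y+((0+(a+x))*(8*(a*4)))); overall: ((y+((0+(a+x))*(8*(a*4))))*1) -> (y+((0+(a+x))*(8*(a*4))))
Step 2: at RL: (0+(a+x)) -> (a+x); overall: (y+((0+(a+x))*(8*(a*4)))) -> (y+((a+x)*(8*(a*4))))
Fixed point: (y+((a+x)*(8*(a*4))))

Answer: (y+((a+x)*(8*(a*4))))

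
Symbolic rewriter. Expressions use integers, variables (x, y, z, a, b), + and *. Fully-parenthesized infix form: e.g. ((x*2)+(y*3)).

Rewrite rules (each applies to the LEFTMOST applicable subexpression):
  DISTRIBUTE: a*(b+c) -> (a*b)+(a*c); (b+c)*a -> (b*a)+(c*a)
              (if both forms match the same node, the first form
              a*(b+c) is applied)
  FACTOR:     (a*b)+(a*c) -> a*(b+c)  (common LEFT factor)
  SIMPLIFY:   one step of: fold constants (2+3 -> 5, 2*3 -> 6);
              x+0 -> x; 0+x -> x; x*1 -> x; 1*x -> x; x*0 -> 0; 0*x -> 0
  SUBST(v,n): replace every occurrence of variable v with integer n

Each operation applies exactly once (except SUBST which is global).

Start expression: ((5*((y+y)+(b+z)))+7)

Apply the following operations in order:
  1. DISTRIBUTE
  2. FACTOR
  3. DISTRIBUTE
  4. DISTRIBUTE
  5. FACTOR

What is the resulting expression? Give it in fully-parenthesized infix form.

Start: ((5*((y+y)+(b+z)))+7)
Apply DISTRIBUTE at L (target: (5*((y+y)+(b+z)))): ((5*((y+y)+(b+z)))+7) -> (((5*(y+y))+(5*(b+z)))+7)
Apply FACTOR at L (target: ((5*(y+y))+(5*(b+z)))): (((5*(y+y))+(5*(b+z)))+7) -> ((5*((y+y)+(b+z)))+7)
Apply DISTRIBUTE at L (target: (5*((y+y)+(b+z)))): ((5*((y+y)+(b+z)))+7) -> (((5*(y+y))+(5*(b+z)))+7)
Apply DISTRIBUTE at LL (target: (5*(y+y))): (((5*(y+y))+(5*(b+z)))+7) -> ((((5*y)+(5*y))+(5*(b+z)))+7)
Apply FACTOR at LL (target: ((5*y)+(5*y))): ((((5*y)+(5*y))+(5*(b+z)))+7) -> (((5*(y+y))+(5*(b+z)))+7)

Answer: (((5*(y+y))+(5*(b+z)))+7)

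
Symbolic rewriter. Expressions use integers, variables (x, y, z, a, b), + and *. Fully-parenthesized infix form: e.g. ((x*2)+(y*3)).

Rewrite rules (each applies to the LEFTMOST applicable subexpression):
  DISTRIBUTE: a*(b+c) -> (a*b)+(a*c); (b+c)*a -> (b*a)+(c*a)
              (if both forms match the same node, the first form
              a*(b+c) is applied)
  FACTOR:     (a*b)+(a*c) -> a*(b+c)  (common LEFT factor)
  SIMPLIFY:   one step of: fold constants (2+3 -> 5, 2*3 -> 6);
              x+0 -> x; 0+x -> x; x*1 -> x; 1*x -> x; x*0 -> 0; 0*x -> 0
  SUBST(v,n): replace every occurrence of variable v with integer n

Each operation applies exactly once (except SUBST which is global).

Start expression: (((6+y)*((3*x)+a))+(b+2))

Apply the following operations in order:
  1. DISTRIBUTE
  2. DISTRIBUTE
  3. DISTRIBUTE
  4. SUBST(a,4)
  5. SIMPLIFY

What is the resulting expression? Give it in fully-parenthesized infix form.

Answer: ((((6*(3*x))+(y*(3*x)))+(24+(y*4)))+(b+2))

Derivation:
Start: (((6+y)*((3*x)+a))+(b+2))
Apply DISTRIBUTE at L (target: ((6+y)*((3*x)+a))): (((6+y)*((3*x)+a))+(b+2)) -> ((((6+y)*(3*x))+((6+y)*a))+(b+2))
Apply DISTRIBUTE at LL (target: ((6+y)*(3*x))): ((((6+y)*(3*x))+((6+y)*a))+(b+2)) -> ((((6*(3*x))+(y*(3*x)))+((6+y)*a))+(b+2))
Apply DISTRIBUTE at LR (target: ((6+y)*a)): ((((6*(3*x))+(y*(3*x)))+((6+y)*a))+(b+2)) -> ((((6*(3*x))+(y*(3*x)))+((6*a)+(y*a)))+(b+2))
Apply SUBST(a,4): ((((6*(3*x))+(y*(3*x)))+((6*a)+(y*a)))+(b+2)) -> ((((6*(3*x))+(y*(3*x)))+((6*4)+(y*4)))+(b+2))
Apply SIMPLIFY at LRL (target: (6*4)): ((((6*(3*x))+(y*(3*x)))+((6*4)+(y*4)))+(b+2)) -> ((((6*(3*x))+(y*(3*x)))+(24+(y*4)))+(b+2))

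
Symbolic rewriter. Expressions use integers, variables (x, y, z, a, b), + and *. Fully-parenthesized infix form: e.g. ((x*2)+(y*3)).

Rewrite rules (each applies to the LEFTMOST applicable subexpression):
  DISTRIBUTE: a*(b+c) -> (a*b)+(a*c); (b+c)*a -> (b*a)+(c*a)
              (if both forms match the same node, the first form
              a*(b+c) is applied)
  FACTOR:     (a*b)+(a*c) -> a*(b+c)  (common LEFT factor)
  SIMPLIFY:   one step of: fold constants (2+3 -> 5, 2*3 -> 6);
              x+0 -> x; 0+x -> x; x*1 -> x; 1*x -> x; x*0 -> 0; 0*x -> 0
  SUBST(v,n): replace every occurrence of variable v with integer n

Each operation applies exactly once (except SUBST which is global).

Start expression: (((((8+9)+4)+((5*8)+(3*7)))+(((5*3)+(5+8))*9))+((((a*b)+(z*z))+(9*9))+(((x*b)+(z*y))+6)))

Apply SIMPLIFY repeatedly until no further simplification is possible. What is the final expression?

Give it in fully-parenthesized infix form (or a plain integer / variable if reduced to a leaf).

Start: (((((8+9)+4)+((5*8)+(3*7)))+(((5*3)+(5+8))*9))+((((a*b)+(z*z))+(9*9))+(((x*b)+(z*y))+6)))
Step 1: at LLLL: (8+9) -> 17; overall: (((((8+9)+4)+((5*8)+(3*7)))+(((5*3)+(5+8))*9))+((((a*b)+(z*z))+(9*9))+(((x*b)+(z*y))+6))) -> ((((17+4)+((5*8)+(3*7)))+(((5*3)+(5+8))*9))+((((a*b)+(z*z))+(9*9))+(((x*b)+(z*y))+6)))
Step 2: at LLL: (17+4) -> 21; overall: ((((17+4)+((5*8)+(3*7)))+(((5*3)+(5+8))*9))+((((a*b)+(z*z))+(9*9))+(((x*b)+(z*y))+6))) -> (((21+((5*8)+(3*7)))+(((5*3)+(5+8))*9))+((((a*b)+(z*z))+(9*9))+(((x*b)+(z*y))+6)))
Step 3: at LLRL: (5*8) -> 40; overall: (((21+((5*8)+(3*7)))+(((5*3)+(5+8))*9))+((((a*b)+(z*z))+(9*9))+(((x*b)+(z*y))+6))) -> (((21+(40+(3*7)))+(((5*3)+(5+8))*9))+((((a*b)+(z*z))+(9*9))+(((x*b)+(z*y))+6)))
Step 4: at LLRR: (3*7) -> 21; overall: (((21+(40+(3*7)))+(((5*3)+(5+8))*9))+((((a*b)+(z*z))+(9*9))+(((x*b)+(z*y))+6))) -> (((21+(40+21))+(((5*3)+(5+8))*9))+((((a*b)+(z*z))+(9*9))+(((x*b)+(z*y))+6)))
Step 5: at LLR: (40+21) -> 61; overall: (((21+(40+21))+(((5*3)+(5+8))*9))+((((a*b)+(z*z))+(9*9))+(((x*b)+(z*y))+6))) -> (((21+61)+(((5*3)+(5+8))*9))+((((a*b)+(z*z))+(9*9))+(((x*b)+(z*y))+6)))
Step 6: at LL: (21+61) -> 82; overall: (((21+61)+(((5*3)+(5+8))*9))+((((a*b)+(z*z))+(9*9))+(((x*b)+(z*y))+6))) -> ((82+(((5*3)+(5+8))*9))+((((a*b)+(z*z))+(9*9))+(((x*b)+(z*y))+6)))
Step 7: at LRLL: (5*3) -> 15; overall: ((82+(((5*3)+(5+8))*9))+((((a*b)+(z*z))+(9*9))+(((x*b)+(z*y))+6))) -> ((82+((15+(5+8))*9))+((((a*b)+(z*z))+(9*9))+(((x*b)+(z*y))+6)))
Step 8: at LRLR: (5+8) -> 13; overall: ((82+((15+(5+8))*9))+((((a*b)+(z*z))+(9*9))+(((x*b)+(z*y))+6))) -> ((82+((15+13)*9))+((((a*b)+(z*z))+(9*9))+(((x*b)+(z*y))+6)))
Step 9: at LRL: (15+13) -> 28; overall: ((82+((15+13)*9))+((((a*b)+(z*z))+(9*9))+(((x*b)+(z*y))+6))) -> ((82+(28*9))+((((a*b)+(z*z))+(9*9))+(((x*b)+(z*y))+6)))
Step 10: at LR: (28*9) -> 252; overall: ((82+(28*9))+((((a*b)+(z*z))+(9*9))+(((x*b)+(z*y))+6))) -> ((82+252)+((((a*b)+(z*z))+(9*9))+(((x*b)+(z*y))+6)))
Step 11: at L: (82+252) -> 334; overall: ((82+252)+((((a*b)+(z*z))+(9*9))+(((x*b)+(z*y))+6))) -> (334+((((a*b)+(z*z))+(9*9))+(((x*b)+(z*y))+6)))
Step 12: at RLR: (9*9) -> 81; overall: (334+((((a*b)+(z*z))+(9*9))+(((x*b)+(z*y))+6))) -> (334+((((a*b)+(z*z))+81)+(((x*b)+(z*y))+6)))
Fixed point: (334+((((a*b)+(z*z))+81)+(((x*b)+(z*y))+6)))

Answer: (334+((((a*b)+(z*z))+81)+(((x*b)+(z*y))+6)))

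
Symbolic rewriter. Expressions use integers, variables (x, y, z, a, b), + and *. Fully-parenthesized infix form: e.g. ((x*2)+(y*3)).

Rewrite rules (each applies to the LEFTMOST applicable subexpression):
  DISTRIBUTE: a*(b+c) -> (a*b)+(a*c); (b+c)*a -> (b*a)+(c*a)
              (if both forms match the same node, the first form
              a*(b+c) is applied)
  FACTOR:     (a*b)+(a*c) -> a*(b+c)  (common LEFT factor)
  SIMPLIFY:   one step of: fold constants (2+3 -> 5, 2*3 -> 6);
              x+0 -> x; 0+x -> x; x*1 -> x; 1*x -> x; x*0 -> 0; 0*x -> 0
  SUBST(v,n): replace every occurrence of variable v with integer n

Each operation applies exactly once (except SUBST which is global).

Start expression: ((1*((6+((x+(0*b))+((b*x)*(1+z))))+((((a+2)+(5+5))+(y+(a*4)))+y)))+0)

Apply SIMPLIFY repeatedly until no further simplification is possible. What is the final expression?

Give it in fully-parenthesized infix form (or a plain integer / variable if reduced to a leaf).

Start: ((1*((6+((x+(0*b))+((b*x)*(1+z))))+((((a+2)+(5+5))+(y+(a*4)))+y)))+0)
Step 1: at root: ((1*((6+((x+(0*b))+((b*x)*(1+z))))+((((a+2)+(5+5))+(y+(a*4)))+y)))+0) -> (1*((6+((x+(0*b))+((b*x)*(1+z))))+((((a+2)+(5+5))+(y+(a*4)))+y))); overall: ((1*((6+((x+(0*b))+((b*x)*(1+z))))+((((a+2)+(5+5))+(y+(a*4)))+y)))+0) -> (1*((6+((x+(0*b))+((b*x)*(1+z))))+((((a+2)+(5+5))+(y+(a*4)))+y)))
Step 2: at root: (1*((6+((x+(0*b))+((b*x)*(1+z))))+((((a+2)+(5+5))+(y+(a*4)))+y))) -> ((6+((x+(0*b))+((b*x)*(1+z))))+((((a+2)+(5+5))+(y+(a*4)))+y)); overall: (1*((6+((x+(0*b))+((b*x)*(1+z))))+((((a+2)+(5+5))+(y+(a*4)))+y))) -> ((6+((x+(0*b))+((b*x)*(1+z))))+((((a+2)+(5+5))+(y+(a*4)))+y))
Step 3: at LRLR: (0*b) -> 0; overall: ((6+((x+(0*b))+((b*x)*(1+z))))+((((a+2)+(5+5))+(y+(a*4)))+y)) -> ((6+((x+0)+((b*x)*(1+z))))+((((a+2)+(5+5))+(y+(a*4)))+y))
Step 4: at LRL: (x+0) -> x; overall: ((6+((x+0)+((b*x)*(1+z))))+((((a+2)+(5+5))+(y+(a*4)))+y)) -> ((6+(x+((b*x)*(1+z))))+((((a+2)+(5+5))+(y+(a*4)))+y))
Step 5: at RLLR: (5+5) -> 10; overall: ((6+(x+((b*x)*(1+z))))+((((a+2)+(5+5))+(y+(a*4)))+y)) -> ((6+(x+((b*x)*(1+z))))+((((a+2)+10)+(y+(a*4)))+y))
Fixed point: ((6+(x+((b*x)*(1+z))))+((((a+2)+10)+(y+(a*4)))+y))

Answer: ((6+(x+((b*x)*(1+z))))+((((a+2)+10)+(y+(a*4)))+y))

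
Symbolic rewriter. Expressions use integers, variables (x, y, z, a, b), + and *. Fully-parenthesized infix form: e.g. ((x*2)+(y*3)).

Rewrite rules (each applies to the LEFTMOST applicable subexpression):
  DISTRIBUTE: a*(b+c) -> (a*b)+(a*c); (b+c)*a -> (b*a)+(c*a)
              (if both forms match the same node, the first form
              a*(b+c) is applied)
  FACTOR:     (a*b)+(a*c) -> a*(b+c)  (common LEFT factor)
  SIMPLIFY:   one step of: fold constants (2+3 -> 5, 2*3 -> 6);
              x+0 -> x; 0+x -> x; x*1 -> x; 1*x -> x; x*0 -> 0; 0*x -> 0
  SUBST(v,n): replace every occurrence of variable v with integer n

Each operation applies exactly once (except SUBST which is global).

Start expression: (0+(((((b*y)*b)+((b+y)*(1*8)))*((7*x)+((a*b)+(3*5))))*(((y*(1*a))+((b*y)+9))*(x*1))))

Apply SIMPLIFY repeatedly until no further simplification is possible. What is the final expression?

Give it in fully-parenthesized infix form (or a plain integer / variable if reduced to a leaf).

Answer: (((((b*y)*b)+((b+y)*8))*((7*x)+((a*b)+15)))*(((y*a)+((b*y)+9))*x))

Derivation:
Start: (0+(((((b*y)*b)+((b+y)*(1*8)))*((7*x)+((a*b)+(3*5))))*(((y*(1*a))+((b*y)+9))*(x*1))))
Step 1: at root: (0+(((((b*y)*b)+((b+y)*(1*8)))*((7*x)+((a*b)+(3*5))))*(((y*(1*a))+((b*y)+9))*(x*1)))) -> (((((b*y)*b)+((b+y)*(1*8)))*((7*x)+((a*b)+(3*5))))*(((y*(1*a))+((b*y)+9))*(x*1))); overall: (0+(((((b*y)*b)+((b+y)*(1*8)))*((7*x)+((a*b)+(3*5))))*(((y*(1*a))+((b*y)+9))*(x*1)))) -> (((((b*y)*b)+((b+y)*(1*8)))*((7*x)+((a*b)+(3*5))))*(((y*(1*a))+((b*y)+9))*(x*1)))
Step 2: at LLRR: (1*8) -> 8; overall: (((((b*y)*b)+((b+y)*(1*8)))*((7*x)+((a*b)+(3*5))))*(((y*(1*a))+((b*y)+9))*(x*1))) -> (((((b*y)*b)+((b+y)*8))*((7*x)+((a*b)+(3*5))))*(((y*(1*a))+((b*y)+9))*(x*1)))
Step 3: at LRRR: (3*5) -> 15; overall: (((((b*y)*b)+((b+y)*8))*((7*x)+((a*b)+(3*5))))*(((y*(1*a))+((b*y)+9))*(x*1))) -> (((((b*y)*b)+((b+y)*8))*((7*x)+((a*b)+15)))*(((y*(1*a))+((b*y)+9))*(x*1)))
Step 4: at RLLR: (1*a) -> a; overall: (((((b*y)*b)+((b+y)*8))*((7*x)+((a*b)+15)))*(((y*(1*a))+((b*y)+9))*(x*1))) -> (((((b*y)*b)+((b+y)*8))*((7*x)+((a*b)+15)))*(((y*a)+((b*y)+9))*(x*1)))
Step 5: at RR: (x*1) -> x; overall: (((((b*y)*b)+((b+y)*8))*((7*x)+((a*b)+15)))*(((y*a)+((b*y)+9))*(x*1))) -> (((((b*y)*b)+((b+y)*8))*((7*x)+((a*b)+15)))*(((y*a)+((b*y)+9))*x))
Fixed point: (((((b*y)*b)+((b+y)*8))*((7*x)+((a*b)+15)))*(((y*a)+((b*y)+9))*x))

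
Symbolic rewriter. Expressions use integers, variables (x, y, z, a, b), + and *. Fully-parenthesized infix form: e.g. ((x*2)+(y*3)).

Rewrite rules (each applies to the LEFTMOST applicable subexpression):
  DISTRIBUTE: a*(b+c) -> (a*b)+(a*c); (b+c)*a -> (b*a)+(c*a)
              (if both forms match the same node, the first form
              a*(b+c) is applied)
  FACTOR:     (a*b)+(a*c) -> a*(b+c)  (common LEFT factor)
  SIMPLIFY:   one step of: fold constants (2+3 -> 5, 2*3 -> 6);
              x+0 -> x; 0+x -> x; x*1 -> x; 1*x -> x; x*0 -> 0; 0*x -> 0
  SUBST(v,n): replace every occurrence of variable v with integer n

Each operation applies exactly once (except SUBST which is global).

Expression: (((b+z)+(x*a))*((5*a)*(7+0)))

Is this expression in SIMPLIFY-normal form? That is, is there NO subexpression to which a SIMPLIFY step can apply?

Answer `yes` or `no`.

Answer: no

Derivation:
Expression: (((b+z)+(x*a))*((5*a)*(7+0)))
Scanning for simplifiable subexpressions (pre-order)...
  at root: (((b+z)+(x*a))*((5*a)*(7+0))) (not simplifiable)
  at L: ((b+z)+(x*a)) (not simplifiable)
  at LL: (b+z) (not simplifiable)
  at LR: (x*a) (not simplifiable)
  at R: ((5*a)*(7+0)) (not simplifiable)
  at RL: (5*a) (not simplifiable)
  at RR: (7+0) (SIMPLIFIABLE)
Found simplifiable subexpr at path RR: (7+0)
One SIMPLIFY step would give: (((b+z)+(x*a))*((5*a)*7))
-> NOT in normal form.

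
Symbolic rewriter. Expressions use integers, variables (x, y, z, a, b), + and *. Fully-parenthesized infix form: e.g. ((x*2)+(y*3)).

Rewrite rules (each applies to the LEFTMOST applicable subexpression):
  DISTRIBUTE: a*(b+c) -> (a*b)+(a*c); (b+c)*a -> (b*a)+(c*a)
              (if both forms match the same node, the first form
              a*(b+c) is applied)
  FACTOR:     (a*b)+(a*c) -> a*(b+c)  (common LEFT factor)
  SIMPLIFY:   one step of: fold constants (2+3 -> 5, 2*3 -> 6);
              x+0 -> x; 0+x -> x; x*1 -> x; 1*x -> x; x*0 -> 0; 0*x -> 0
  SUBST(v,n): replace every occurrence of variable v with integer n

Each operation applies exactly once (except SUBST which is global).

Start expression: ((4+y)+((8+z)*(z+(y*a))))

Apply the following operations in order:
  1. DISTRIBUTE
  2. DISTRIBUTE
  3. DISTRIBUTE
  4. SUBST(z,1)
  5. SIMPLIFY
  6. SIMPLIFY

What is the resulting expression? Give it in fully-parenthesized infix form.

Answer: ((4+y)+((8+1)+((8*(y*a))+(1*(y*a)))))

Derivation:
Start: ((4+y)+((8+z)*(z+(y*a))))
Apply DISTRIBUTE at R (target: ((8+z)*(z+(y*a)))): ((4+y)+((8+z)*(z+(y*a)))) -> ((4+y)+(((8+z)*z)+((8+z)*(y*a))))
Apply DISTRIBUTE at RL (target: ((8+z)*z)): ((4+y)+(((8+z)*z)+((8+z)*(y*a)))) -> ((4+y)+(((8*z)+(z*z))+((8+z)*(y*a))))
Apply DISTRIBUTE at RR (target: ((8+z)*(y*a))): ((4+y)+(((8*z)+(z*z))+((8+z)*(y*a)))) -> ((4+y)+(((8*z)+(z*z))+((8*(y*a))+(z*(y*a)))))
Apply SUBST(z,1): ((4+y)+(((8*z)+(z*z))+((8*(y*a))+(z*(y*a))))) -> ((4+y)+(((8*1)+(1*1))+((8*(y*a))+(1*(y*a)))))
Apply SIMPLIFY at RLL (target: (8*1)): ((4+y)+(((8*1)+(1*1))+((8*(y*a))+(1*(y*a))))) -> ((4+y)+((8+(1*1))+((8*(y*a))+(1*(y*a)))))
Apply SIMPLIFY at RLR (target: (1*1)): ((4+y)+((8+(1*1))+((8*(y*a))+(1*(y*a))))) -> ((4+y)+((8+1)+((8*(y*a))+(1*(y*a)))))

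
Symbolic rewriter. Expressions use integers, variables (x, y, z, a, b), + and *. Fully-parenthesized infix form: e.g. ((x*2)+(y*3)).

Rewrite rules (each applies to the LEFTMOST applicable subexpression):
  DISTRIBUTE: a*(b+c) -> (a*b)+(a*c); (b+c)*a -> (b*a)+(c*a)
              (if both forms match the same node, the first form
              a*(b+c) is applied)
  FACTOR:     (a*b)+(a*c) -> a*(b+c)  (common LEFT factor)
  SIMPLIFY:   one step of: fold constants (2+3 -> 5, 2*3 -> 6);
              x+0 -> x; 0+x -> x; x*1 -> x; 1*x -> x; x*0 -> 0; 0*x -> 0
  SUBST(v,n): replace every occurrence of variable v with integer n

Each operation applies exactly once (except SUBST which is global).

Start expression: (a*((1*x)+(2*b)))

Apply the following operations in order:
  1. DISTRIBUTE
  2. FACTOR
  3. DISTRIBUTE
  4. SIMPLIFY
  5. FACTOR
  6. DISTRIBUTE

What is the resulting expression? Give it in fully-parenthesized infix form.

Start: (a*((1*x)+(2*b)))
Apply DISTRIBUTE at root (target: (a*((1*x)+(2*b)))): (a*((1*x)+(2*b))) -> ((a*(1*x))+(a*(2*b)))
Apply FACTOR at root (target: ((a*(1*x))+(a*(2*b)))): ((a*(1*x))+(a*(2*b))) -> (a*((1*x)+(2*b)))
Apply DISTRIBUTE at root (target: (a*((1*x)+(2*b)))): (a*((1*x)+(2*b))) -> ((a*(1*x))+(a*(2*b)))
Apply SIMPLIFY at LR (target: (1*x)): ((a*(1*x))+(a*(2*b))) -> ((a*x)+(a*(2*b)))
Apply FACTOR at root (target: ((a*x)+(a*(2*b)))): ((a*x)+(a*(2*b))) -> (a*(x+(2*b)))
Apply DISTRIBUTE at root (target: (a*(x+(2*b)))): (a*(x+(2*b))) -> ((a*x)+(a*(2*b)))

Answer: ((a*x)+(a*(2*b)))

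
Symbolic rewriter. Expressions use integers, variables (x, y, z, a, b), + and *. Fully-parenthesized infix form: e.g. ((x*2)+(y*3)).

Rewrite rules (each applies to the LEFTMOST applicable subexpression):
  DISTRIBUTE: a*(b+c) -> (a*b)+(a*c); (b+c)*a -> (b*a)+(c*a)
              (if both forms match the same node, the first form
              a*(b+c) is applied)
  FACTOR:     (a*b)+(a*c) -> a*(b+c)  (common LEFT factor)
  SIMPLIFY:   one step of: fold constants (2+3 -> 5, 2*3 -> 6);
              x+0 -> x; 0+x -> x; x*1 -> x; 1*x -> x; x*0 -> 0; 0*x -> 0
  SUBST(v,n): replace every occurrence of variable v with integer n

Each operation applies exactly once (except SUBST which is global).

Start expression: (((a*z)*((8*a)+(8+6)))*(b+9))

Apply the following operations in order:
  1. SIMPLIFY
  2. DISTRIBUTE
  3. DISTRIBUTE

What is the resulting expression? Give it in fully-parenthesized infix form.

Answer: (((((a*z)*(8*a))+((a*z)*14))*b)+(((a*z)*((8*a)+14))*9))

Derivation:
Start: (((a*z)*((8*a)+(8+6)))*(b+9))
Apply SIMPLIFY at LRR (target: (8+6)): (((a*z)*((8*a)+(8+6)))*(b+9)) -> (((a*z)*((8*a)+14))*(b+9))
Apply DISTRIBUTE at root (target: (((a*z)*((8*a)+14))*(b+9))): (((a*z)*((8*a)+14))*(b+9)) -> ((((a*z)*((8*a)+14))*b)+(((a*z)*((8*a)+14))*9))
Apply DISTRIBUTE at LL (target: ((a*z)*((8*a)+14))): ((((a*z)*((8*a)+14))*b)+(((a*z)*((8*a)+14))*9)) -> (((((a*z)*(8*a))+((a*z)*14))*b)+(((a*z)*((8*a)+14))*9))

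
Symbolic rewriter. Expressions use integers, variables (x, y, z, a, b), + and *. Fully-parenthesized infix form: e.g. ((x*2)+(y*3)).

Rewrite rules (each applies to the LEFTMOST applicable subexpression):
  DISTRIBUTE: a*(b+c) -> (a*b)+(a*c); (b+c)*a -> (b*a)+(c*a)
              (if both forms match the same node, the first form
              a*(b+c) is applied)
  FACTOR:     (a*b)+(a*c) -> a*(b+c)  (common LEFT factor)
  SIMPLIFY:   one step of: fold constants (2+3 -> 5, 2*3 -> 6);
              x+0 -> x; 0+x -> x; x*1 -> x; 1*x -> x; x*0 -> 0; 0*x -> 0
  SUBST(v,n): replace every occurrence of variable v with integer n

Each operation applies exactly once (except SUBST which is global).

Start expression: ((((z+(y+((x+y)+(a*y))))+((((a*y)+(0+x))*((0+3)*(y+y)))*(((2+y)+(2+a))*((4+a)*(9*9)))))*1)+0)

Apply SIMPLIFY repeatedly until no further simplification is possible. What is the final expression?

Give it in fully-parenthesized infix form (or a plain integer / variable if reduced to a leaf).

Start: ((((z+(y+((x+y)+(a*y))))+((((a*y)+(0+x))*((0+3)*(y+y)))*(((2+y)+(2+a))*((4+a)*(9*9)))))*1)+0)
Step 1: at root: ((((z+(y+((x+y)+(a*y))))+((((a*y)+(0+x))*((0+3)*(y+y)))*(((2+y)+(2+a))*((4+a)*(9*9)))))*1)+0) -> (((z+(y+((x+y)+(a*y))))+((((a*y)+(0+x))*((0+3)*(y+y)))*(((2+y)+(2+a))*((4+a)*(9*9)))))*1); overall: ((((z+(y+((x+y)+(a*y))))+((((a*y)+(0+x))*((0+3)*(y+y)))*(((2+y)+(2+a))*((4+a)*(9*9)))))*1)+0) -> (((z+(y+((x+y)+(a*y))))+((((a*y)+(0+x))*((0+3)*(y+y)))*(((2+y)+(2+a))*((4+a)*(9*9)))))*1)
Step 2: at root: (((z+(y+((x+y)+(a*y))))+((((a*y)+(0+x))*((0+3)*(y+y)))*(((2+y)+(2+a))*((4+a)*(9*9)))))*1) -> ((z+(y+((x+y)+(a*y))))+((((a*y)+(0+x))*((0+3)*(y+y)))*(((2+y)+(2+a))*((4+a)*(9*9))))); overall: (((z+(y+((x+y)+(a*y))))+((((a*y)+(0+x))*((0+3)*(y+y)))*(((2+y)+(2+a))*((4+a)*(9*9)))))*1) -> ((z+(y+((x+y)+(a*y))))+((((a*y)+(0+x))*((0+3)*(y+y)))*(((2+y)+(2+a))*((4+a)*(9*9)))))
Step 3: at RLLR: (0+x) -> x; overall: ((z+(y+((x+y)+(a*y))))+((((a*y)+(0+x))*((0+3)*(y+y)))*(((2+y)+(2+a))*((4+a)*(9*9))))) -> ((z+(y+((x+y)+(a*y))))+((((a*y)+x)*((0+3)*(y+y)))*(((2+y)+(2+a))*((4+a)*(9*9)))))
Step 4: at RLRL: (0+3) -> 3; overall: ((z+(y+((x+y)+(a*y))))+((((a*y)+x)*((0+3)*(y+y)))*(((2+y)+(2+a))*((4+a)*(9*9))))) -> ((z+(y+((x+y)+(a*y))))+((((a*y)+x)*(3*(y+y)))*(((2+y)+(2+a))*((4+a)*(9*9)))))
Step 5: at RRRR: (9*9) -> 81; overall: ((z+(y+((x+y)+(a*y))))+((((a*y)+x)*(3*(y+y)))*(((2+y)+(2+a))*((4+a)*(9*9))))) -> ((z+(y+((x+y)+(a*y))))+((((a*y)+x)*(3*(y+y)))*(((2+y)+(2+a))*((4+a)*81))))
Fixed point: ((z+(y+((x+y)+(a*y))))+((((a*y)+x)*(3*(y+y)))*(((2+y)+(2+a))*((4+a)*81))))

Answer: ((z+(y+((x+y)+(a*y))))+((((a*y)+x)*(3*(y+y)))*(((2+y)+(2+a))*((4+a)*81))))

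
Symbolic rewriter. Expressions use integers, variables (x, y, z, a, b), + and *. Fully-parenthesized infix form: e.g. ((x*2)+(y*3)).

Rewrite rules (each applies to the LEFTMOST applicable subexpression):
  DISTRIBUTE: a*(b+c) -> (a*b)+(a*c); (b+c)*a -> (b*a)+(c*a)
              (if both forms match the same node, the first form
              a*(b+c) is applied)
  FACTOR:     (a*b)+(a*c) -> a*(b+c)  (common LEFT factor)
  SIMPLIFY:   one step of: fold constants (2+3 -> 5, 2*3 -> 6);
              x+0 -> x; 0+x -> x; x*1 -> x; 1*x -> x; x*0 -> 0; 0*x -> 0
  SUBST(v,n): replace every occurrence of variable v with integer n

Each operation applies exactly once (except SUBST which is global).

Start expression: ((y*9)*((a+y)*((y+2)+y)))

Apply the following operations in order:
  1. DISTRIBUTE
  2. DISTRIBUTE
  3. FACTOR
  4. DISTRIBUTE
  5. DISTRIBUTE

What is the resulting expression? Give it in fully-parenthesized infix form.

Answer: (((y*9)*(((a+y)*y)+((a+y)*2)))+((y*9)*((a+y)*y)))

Derivation:
Start: ((y*9)*((a+y)*((y+2)+y)))
Apply DISTRIBUTE at R (target: ((a+y)*((y+2)+y))): ((y*9)*((a+y)*((y+2)+y))) -> ((y*9)*(((a+y)*(y+2))+((a+y)*y)))
Apply DISTRIBUTE at root (target: ((y*9)*(((a+y)*(y+2))+((a+y)*y)))): ((y*9)*(((a+y)*(y+2))+((a+y)*y))) -> (((y*9)*((a+y)*(y+2)))+((y*9)*((a+y)*y)))
Apply FACTOR at root (target: (((y*9)*((a+y)*(y+2)))+((y*9)*((a+y)*y)))): (((y*9)*((a+y)*(y+2)))+((y*9)*((a+y)*y))) -> ((y*9)*(((a+y)*(y+2))+((a+y)*y)))
Apply DISTRIBUTE at root (target: ((y*9)*(((a+y)*(y+2))+((a+y)*y)))): ((y*9)*(((a+y)*(y+2))+((a+y)*y))) -> (((y*9)*((a+y)*(y+2)))+((y*9)*((a+y)*y)))
Apply DISTRIBUTE at LR (target: ((a+y)*(y+2))): (((y*9)*((a+y)*(y+2)))+((y*9)*((a+y)*y))) -> (((y*9)*(((a+y)*y)+((a+y)*2)))+((y*9)*((a+y)*y)))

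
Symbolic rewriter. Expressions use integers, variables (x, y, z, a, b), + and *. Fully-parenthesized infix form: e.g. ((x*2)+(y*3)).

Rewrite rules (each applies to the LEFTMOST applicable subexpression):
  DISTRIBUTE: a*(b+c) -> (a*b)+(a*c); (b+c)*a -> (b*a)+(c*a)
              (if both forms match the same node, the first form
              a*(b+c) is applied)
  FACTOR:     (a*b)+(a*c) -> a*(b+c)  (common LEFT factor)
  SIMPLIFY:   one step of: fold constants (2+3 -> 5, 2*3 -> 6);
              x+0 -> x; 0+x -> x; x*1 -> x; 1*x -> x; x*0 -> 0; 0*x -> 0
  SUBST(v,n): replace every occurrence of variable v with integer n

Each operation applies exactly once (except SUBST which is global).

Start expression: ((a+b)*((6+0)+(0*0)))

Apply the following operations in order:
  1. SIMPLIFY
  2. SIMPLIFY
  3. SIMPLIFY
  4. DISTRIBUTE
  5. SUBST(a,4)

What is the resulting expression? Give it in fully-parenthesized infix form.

Answer: ((4*6)+(b*6))

Derivation:
Start: ((a+b)*((6+0)+(0*0)))
Apply SIMPLIFY at RL (target: (6+0)): ((a+b)*((6+0)+(0*0))) -> ((a+b)*(6+(0*0)))
Apply SIMPLIFY at RR (target: (0*0)): ((a+b)*(6+(0*0))) -> ((a+b)*(6+0))
Apply SIMPLIFY at R (target: (6+0)): ((a+b)*(6+0)) -> ((a+b)*6)
Apply DISTRIBUTE at root (target: ((a+b)*6)): ((a+b)*6) -> ((a*6)+(b*6))
Apply SUBST(a,4): ((a*6)+(b*6)) -> ((4*6)+(b*6))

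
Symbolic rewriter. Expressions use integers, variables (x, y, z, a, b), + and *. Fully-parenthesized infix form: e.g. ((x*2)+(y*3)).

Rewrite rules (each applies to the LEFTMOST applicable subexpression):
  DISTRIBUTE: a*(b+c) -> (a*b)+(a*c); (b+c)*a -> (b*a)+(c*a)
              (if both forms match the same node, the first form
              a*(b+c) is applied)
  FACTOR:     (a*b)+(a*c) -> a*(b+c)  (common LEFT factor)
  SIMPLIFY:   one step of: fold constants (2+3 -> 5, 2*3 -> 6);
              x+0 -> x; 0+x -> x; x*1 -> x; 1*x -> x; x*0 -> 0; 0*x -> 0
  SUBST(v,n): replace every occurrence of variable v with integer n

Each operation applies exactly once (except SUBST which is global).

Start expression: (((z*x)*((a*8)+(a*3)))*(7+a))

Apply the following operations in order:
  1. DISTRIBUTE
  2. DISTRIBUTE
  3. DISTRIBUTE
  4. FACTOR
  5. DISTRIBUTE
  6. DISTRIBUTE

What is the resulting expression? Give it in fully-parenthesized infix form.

Start: (((z*x)*((a*8)+(a*3)))*(7+a))
Apply DISTRIBUTE at root (target: (((z*x)*((a*8)+(a*3)))*(7+a))): (((z*x)*((a*8)+(a*3)))*(7+a)) -> ((((z*x)*((a*8)+(a*3)))*7)+(((z*x)*((a*8)+(a*3)))*a))
Apply DISTRIBUTE at LL (target: ((z*x)*((a*8)+(a*3)))): ((((z*x)*((a*8)+(a*3)))*7)+(((z*x)*((a*8)+(a*3)))*a)) -> (((((z*x)*(a*8))+((z*x)*(a*3)))*7)+(((z*x)*((a*8)+(a*3)))*a))
Apply DISTRIBUTE at L (target: ((((z*x)*(a*8))+((z*x)*(a*3)))*7)): (((((z*x)*(a*8))+((z*x)*(a*3)))*7)+(((z*x)*((a*8)+(a*3)))*a)) -> (((((z*x)*(a*8))*7)+(((z*x)*(a*3))*7))+(((z*x)*((a*8)+(a*3)))*a))
Apply FACTOR at RLR (target: ((a*8)+(a*3))): (((((z*x)*(a*8))*7)+(((z*x)*(a*3))*7))+(((z*x)*((a*8)+(a*3)))*a)) -> (((((z*x)*(a*8))*7)+(((z*x)*(a*3))*7))+(((z*x)*(a*(8+3)))*a))
Apply DISTRIBUTE at RLR (target: (a*(8+3))): (((((z*x)*(a*8))*7)+(((z*x)*(a*3))*7))+(((z*x)*(a*(8+3)))*a)) -> (((((z*x)*(a*8))*7)+(((z*x)*(a*3))*7))+(((z*x)*((a*8)+(a*3)))*a))
Apply DISTRIBUTE at RL (target: ((z*x)*((a*8)+(a*3)))): (((((z*x)*(a*8))*7)+(((z*x)*(a*3))*7))+(((z*x)*((a*8)+(a*3)))*a)) -> (((((z*x)*(a*8))*7)+(((z*x)*(a*3))*7))+((((z*x)*(a*8))+((z*x)*(a*3)))*a))

Answer: (((((z*x)*(a*8))*7)+(((z*x)*(a*3))*7))+((((z*x)*(a*8))+((z*x)*(a*3)))*a))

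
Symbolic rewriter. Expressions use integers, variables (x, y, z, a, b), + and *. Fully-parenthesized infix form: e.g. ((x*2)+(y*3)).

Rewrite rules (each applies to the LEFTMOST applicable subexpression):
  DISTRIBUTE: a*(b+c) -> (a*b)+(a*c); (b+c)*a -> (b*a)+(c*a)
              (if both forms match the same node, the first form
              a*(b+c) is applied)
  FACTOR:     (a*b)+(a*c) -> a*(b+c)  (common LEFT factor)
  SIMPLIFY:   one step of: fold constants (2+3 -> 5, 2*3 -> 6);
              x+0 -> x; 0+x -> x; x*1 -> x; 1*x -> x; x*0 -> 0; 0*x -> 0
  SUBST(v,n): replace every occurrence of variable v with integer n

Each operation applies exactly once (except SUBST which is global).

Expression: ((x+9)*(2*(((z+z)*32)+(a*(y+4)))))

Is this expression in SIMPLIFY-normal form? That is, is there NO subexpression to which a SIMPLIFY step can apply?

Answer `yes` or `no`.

Answer: yes

Derivation:
Expression: ((x+9)*(2*(((z+z)*32)+(a*(y+4)))))
Scanning for simplifiable subexpressions (pre-order)...
  at root: ((x+9)*(2*(((z+z)*32)+(a*(y+4))))) (not simplifiable)
  at L: (x+9) (not simplifiable)
  at R: (2*(((z+z)*32)+(a*(y+4)))) (not simplifiable)
  at RR: (((z+z)*32)+(a*(y+4))) (not simplifiable)
  at RRL: ((z+z)*32) (not simplifiable)
  at RRLL: (z+z) (not simplifiable)
  at RRR: (a*(y+4)) (not simplifiable)
  at RRRR: (y+4) (not simplifiable)
Result: no simplifiable subexpression found -> normal form.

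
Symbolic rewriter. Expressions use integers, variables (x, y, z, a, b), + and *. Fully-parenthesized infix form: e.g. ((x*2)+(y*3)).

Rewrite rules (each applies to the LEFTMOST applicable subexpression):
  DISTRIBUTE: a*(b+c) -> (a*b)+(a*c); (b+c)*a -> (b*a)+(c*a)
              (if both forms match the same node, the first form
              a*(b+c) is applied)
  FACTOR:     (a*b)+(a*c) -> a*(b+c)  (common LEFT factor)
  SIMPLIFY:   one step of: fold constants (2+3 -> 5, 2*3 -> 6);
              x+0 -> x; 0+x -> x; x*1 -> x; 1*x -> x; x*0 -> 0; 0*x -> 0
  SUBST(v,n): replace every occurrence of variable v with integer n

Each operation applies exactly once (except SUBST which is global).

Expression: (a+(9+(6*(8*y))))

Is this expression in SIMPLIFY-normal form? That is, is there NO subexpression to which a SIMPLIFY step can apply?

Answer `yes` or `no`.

Expression: (a+(9+(6*(8*y))))
Scanning for simplifiable subexpressions (pre-order)...
  at root: (a+(9+(6*(8*y)))) (not simplifiable)
  at R: (9+(6*(8*y))) (not simplifiable)
  at RR: (6*(8*y)) (not simplifiable)
  at RRR: (8*y) (not simplifiable)
Result: no simplifiable subexpression found -> normal form.

Answer: yes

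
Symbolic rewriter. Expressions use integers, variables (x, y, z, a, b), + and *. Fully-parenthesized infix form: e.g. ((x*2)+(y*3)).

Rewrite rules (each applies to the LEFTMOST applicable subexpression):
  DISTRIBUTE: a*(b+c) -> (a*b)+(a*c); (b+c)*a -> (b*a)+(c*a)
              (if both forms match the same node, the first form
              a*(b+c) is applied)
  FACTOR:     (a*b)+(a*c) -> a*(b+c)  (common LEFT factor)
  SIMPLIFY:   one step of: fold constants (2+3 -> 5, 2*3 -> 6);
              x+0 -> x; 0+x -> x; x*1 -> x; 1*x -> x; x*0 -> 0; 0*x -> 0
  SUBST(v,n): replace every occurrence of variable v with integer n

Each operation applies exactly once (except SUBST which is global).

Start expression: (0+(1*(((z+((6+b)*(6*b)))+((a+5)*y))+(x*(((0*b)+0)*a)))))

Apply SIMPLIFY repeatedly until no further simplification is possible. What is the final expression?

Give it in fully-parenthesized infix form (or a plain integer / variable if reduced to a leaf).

Start: (0+(1*(((z+((6+b)*(6*b)))+((a+5)*y))+(x*(((0*b)+0)*a)))))
Step 1: at root: (0+(1*(((z+((6+b)*(6*b)))+((a+5)*y))+(x*(((0*b)+0)*a))))) -> (1*(((z+((6+b)*(6*b)))+((a+5)*y))+(x*(((0*b)+0)*a)))); overall: (0+(1*(((z+((6+b)*(6*b)))+((a+5)*y))+(x*(((0*b)+0)*a))))) -> (1*(((z+((6+b)*(6*b)))+((a+5)*y))+(x*(((0*b)+0)*a))))
Step 2: at root: (1*(((z+((6+b)*(6*b)))+((a+5)*y))+(x*(((0*b)+0)*a)))) -> (((z+((6+b)*(6*b)))+((a+5)*y))+(x*(((0*b)+0)*a))); overall: (1*(((z+((6+b)*(6*b)))+((a+5)*y))+(x*(((0*b)+0)*a)))) -> (((z+((6+b)*(6*b)))+((a+5)*y))+(x*(((0*b)+0)*a)))
Step 3: at RRL: ((0*b)+0) -> (0*b); overall: (((z+((6+b)*(6*b)))+((a+5)*y))+(x*(((0*b)+0)*a))) -> (((z+((6+b)*(6*b)))+((a+5)*y))+(x*((0*b)*a)))
Step 4: at RRL: (0*b) -> 0; overall: (((z+((6+b)*(6*b)))+((a+5)*y))+(x*((0*b)*a))) -> (((z+((6+b)*(6*b)))+((a+5)*y))+(x*(0*a)))
Step 5: at RR: (0*a) -> 0; overall: (((z+((6+b)*(6*b)))+((a+5)*y))+(x*(0*a))) -> (((z+((6+b)*(6*b)))+((a+5)*y))+(x*0))
Step 6: at R: (x*0) -> 0; overall: (((z+((6+b)*(6*b)))+((a+5)*y))+(x*0)) -> (((z+((6+b)*(6*b)))+((a+5)*y))+0)
Step 7: at root: (((z+((6+b)*(6*b)))+((a+5)*y))+0) -> ((z+((6+b)*(6*b)))+((a+5)*y)); overall: (((z+((6+b)*(6*b)))+((a+5)*y))+0) -> ((z+((6+b)*(6*b)))+((a+5)*y))
Fixed point: ((z+((6+b)*(6*b)))+((a+5)*y))

Answer: ((z+((6+b)*(6*b)))+((a+5)*y))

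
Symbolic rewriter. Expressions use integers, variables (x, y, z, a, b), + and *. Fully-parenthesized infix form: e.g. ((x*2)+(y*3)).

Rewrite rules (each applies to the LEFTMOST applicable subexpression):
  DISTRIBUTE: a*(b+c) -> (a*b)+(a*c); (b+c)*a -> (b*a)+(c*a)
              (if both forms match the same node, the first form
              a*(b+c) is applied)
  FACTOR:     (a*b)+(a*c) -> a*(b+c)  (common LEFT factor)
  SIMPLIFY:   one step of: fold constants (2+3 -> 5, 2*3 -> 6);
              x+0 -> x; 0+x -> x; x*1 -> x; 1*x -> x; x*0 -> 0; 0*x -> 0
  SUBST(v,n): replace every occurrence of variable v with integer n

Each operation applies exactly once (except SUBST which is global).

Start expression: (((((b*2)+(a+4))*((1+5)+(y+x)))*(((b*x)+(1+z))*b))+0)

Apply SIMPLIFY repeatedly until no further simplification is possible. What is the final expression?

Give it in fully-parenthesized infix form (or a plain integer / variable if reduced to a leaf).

Start: (((((b*2)+(a+4))*((1+5)+(y+x)))*(((b*x)+(1+z))*b))+0)
Step 1: at root: (((((b*2)+(a+4))*((1+5)+(y+x)))*(((b*x)+(1+z))*b))+0) -> ((((b*2)+(a+4))*((1+5)+(y+x)))*(((b*x)+(1+z))*b)); overall: (((((b*2)+(a+4))*((1+5)+(y+x)))*(((b*x)+(1+z))*b))+0) -> ((((b*2)+(a+4))*((1+5)+(y+x)))*(((b*x)+(1+z))*b))
Step 2: at LRL: (1+5) -> 6; overall: ((((b*2)+(a+4))*((1+5)+(y+x)))*(((b*x)+(1+z))*b)) -> ((((b*2)+(a+4))*(6+(y+x)))*(((b*x)+(1+z))*b))
Fixed point: ((((b*2)+(a+4))*(6+(y+x)))*(((b*x)+(1+z))*b))

Answer: ((((b*2)+(a+4))*(6+(y+x)))*(((b*x)+(1+z))*b))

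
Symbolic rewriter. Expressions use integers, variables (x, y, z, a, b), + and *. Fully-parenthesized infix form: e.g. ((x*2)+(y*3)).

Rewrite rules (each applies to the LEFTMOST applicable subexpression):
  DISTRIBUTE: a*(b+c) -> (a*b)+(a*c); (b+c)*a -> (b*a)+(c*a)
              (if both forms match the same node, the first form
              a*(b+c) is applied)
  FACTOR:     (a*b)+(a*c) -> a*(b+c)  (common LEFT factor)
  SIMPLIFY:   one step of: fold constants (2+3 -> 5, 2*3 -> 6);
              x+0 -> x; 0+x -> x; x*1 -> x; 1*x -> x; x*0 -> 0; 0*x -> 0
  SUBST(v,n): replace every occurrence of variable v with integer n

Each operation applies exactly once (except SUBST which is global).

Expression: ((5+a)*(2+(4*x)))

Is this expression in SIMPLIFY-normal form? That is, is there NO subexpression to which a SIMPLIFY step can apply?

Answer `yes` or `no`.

Answer: yes

Derivation:
Expression: ((5+a)*(2+(4*x)))
Scanning for simplifiable subexpressions (pre-order)...
  at root: ((5+a)*(2+(4*x))) (not simplifiable)
  at L: (5+a) (not simplifiable)
  at R: (2+(4*x)) (not simplifiable)
  at RR: (4*x) (not simplifiable)
Result: no simplifiable subexpression found -> normal form.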